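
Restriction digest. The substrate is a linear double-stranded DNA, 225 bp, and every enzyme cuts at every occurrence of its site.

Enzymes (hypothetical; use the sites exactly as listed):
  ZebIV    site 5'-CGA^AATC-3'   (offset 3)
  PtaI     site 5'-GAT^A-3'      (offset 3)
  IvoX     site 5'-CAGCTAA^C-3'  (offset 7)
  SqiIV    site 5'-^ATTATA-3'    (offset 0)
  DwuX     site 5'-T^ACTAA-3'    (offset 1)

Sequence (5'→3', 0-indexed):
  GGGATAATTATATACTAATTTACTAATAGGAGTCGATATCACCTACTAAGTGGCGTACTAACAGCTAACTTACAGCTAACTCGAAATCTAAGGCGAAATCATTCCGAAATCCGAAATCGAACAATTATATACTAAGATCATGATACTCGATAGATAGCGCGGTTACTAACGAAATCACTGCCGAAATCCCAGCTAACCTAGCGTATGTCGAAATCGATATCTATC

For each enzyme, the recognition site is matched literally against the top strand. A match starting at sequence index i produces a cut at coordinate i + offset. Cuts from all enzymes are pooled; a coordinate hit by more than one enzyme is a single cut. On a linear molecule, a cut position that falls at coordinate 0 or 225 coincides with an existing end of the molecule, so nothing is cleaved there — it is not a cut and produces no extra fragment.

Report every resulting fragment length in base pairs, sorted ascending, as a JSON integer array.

[1,4,5,5,7,7,7,7,7,7,7,8,8,9,9,11,11,12,12,12,12,12,14,15,16]

Per-enzyme occurrences:
  ZebIV CGAAATC/3: at [81, 93, 104, 111, 169, 181, 208] ⇒ [84, 96, 107, 114, 172, 184, 211]
  PtaI GATA/3: at [2, 34, 141, 148, 152, 215] ⇒ [5, 37, 144, 151, 155, 218]
  IvoX CAGCTAAC/7: at [61, 72, 189] ⇒ [68, 79, 196]
  SqiIV ATTATA/0: at [6, 123] ⇒ [6, 123]
  DwuX TACTAA/1: at [12, 20, 43, 55, 129, 163] ⇒ [13, 21, 44, 56, 130, 164]

Pooled cuts: [5, 6, 13, 21, 37, 44, 56, 68, 79, 84, 96, 107, 114, 123, 130, 144, 151, 155, 164, 172, 184, 196, 211, 218]

Fragments:
  [0,5): 5 bp
  [5,6): 1 bp
  [6,13): 7 bp
  [13,21): 8 bp
  [21,37): 16 bp
  [37,44): 7 bp
  [44,56): 12 bp
  [56,68): 12 bp
  [68,79): 11 bp
  [79,84): 5 bp
  [84,96): 12 bp
  [96,107): 11 bp
  [107,114): 7 bp
  [114,123): 9 bp
  [123,130): 7 bp
  [130,144): 14 bp
  [144,151): 7 bp
  [151,155): 4 bp
  [155,164): 9 bp
  [164,172): 8 bp
  [172,184): 12 bp
  [184,196): 12 bp
  [196,211): 15 bp
  [211,218): 7 bp
  [218,225): 7 bp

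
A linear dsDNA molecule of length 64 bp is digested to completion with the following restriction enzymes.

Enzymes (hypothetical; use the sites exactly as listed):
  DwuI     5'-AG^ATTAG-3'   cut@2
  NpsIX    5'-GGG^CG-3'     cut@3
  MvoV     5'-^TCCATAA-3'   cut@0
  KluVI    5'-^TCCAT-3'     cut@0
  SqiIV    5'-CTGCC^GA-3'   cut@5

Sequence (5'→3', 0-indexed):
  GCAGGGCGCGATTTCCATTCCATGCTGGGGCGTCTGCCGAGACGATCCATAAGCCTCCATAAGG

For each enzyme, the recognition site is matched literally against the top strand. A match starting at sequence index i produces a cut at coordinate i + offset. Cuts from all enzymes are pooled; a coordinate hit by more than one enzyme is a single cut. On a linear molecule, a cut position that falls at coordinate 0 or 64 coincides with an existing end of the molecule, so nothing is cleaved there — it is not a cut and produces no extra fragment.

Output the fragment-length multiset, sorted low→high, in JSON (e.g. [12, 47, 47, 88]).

[5,6,7,7,8,9,10,12]

Site scan:
  DwuI (AGATTAG, off=2): no sites
  NpsIX (GGGCG, off=3): starts [3, 27] → cuts [6, 30]
  MvoV (TCCATAA, off=0): starts [45, 55] → cuts [45, 55]
  KluVI (TCCAT, off=0): starts [13, 18, 45, 55] → cuts [13, 18, 45, 55]
  SqiIV (CTGCCGA, off=5): starts [33] → cuts [38]

All cut coordinates (distinct, sorted): [6, 13, 18, 30, 38, 45, 55]

Fragments:
  [0,6): 6 bp
  [6,13): 7 bp
  [13,18): 5 bp
  [18,30): 12 bp
  [30,38): 8 bp
  [38,45): 7 bp
  [45,55): 10 bp
  [55,64): 9 bp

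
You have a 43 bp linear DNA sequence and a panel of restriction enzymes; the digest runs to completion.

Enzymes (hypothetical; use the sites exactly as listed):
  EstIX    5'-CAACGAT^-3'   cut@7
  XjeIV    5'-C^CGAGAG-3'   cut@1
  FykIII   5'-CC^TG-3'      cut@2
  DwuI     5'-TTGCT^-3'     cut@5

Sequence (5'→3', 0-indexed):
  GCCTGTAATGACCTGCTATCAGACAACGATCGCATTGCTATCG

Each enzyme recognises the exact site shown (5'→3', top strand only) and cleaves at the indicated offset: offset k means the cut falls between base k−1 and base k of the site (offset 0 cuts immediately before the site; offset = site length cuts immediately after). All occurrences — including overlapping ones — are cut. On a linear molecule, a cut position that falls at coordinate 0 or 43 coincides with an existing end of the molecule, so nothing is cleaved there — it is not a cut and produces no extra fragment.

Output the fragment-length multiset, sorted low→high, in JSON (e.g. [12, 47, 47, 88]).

[3,4,9,10,17]

Site scan:
  EstIX CAACGAT/7: at [23] ⇒ [30]
  XjeIV (CCGAGAG, off=1): no sites
  FykIII CCTG/2: at [1, 11] ⇒ [3, 13]
  DwuI TTGCT/5: at [34] ⇒ [39]

Pooled cuts: [3, 13, 30, 39]

Fragment lengths:
  [0,3): 3 bp
  [3,13): 10 bp
  [13,30): 17 bp
  [30,39): 9 bp
  [39,43): 4 bp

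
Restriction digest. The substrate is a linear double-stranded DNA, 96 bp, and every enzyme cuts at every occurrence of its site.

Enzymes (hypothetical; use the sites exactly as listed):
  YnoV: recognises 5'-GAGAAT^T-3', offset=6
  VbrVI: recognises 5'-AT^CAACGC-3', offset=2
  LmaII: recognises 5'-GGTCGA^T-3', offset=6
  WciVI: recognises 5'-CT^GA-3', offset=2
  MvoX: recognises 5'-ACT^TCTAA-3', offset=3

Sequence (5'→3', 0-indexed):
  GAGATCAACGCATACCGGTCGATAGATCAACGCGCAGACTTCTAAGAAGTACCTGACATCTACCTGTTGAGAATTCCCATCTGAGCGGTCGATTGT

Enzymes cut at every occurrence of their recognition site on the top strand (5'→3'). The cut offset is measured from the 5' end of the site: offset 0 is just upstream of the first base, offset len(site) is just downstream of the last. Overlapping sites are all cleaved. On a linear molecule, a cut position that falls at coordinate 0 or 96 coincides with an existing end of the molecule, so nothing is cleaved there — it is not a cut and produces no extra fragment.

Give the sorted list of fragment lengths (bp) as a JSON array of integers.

[4,5,5,8,10,13,14,17,20]

Scan for sites:
  YnoV (GAGAATT, off=6): starts [68] → cuts [74]
  VbrVI (ATCAACGC, off=2): starts [3, 25] → cuts [5, 27]
  LmaII (GGTCGAT, off=6): starts [16, 86] → cuts [22, 92]
  WciVI (CTGA, off=2): starts [52, 80] → cuts [54, 82]
  MvoX (ACTTCTAA, off=3): starts [37] → cuts [40]

Pooled cuts: [5, 22, 27, 40, 54, 74, 82, 92]

Fragment lengths:
  [0,5): 5 bp
  [5,22): 17 bp
  [22,27): 5 bp
  [27,40): 13 bp
  [40,54): 14 bp
  [54,74): 20 bp
  [74,82): 8 bp
  [82,92): 10 bp
  [92,96): 4 bp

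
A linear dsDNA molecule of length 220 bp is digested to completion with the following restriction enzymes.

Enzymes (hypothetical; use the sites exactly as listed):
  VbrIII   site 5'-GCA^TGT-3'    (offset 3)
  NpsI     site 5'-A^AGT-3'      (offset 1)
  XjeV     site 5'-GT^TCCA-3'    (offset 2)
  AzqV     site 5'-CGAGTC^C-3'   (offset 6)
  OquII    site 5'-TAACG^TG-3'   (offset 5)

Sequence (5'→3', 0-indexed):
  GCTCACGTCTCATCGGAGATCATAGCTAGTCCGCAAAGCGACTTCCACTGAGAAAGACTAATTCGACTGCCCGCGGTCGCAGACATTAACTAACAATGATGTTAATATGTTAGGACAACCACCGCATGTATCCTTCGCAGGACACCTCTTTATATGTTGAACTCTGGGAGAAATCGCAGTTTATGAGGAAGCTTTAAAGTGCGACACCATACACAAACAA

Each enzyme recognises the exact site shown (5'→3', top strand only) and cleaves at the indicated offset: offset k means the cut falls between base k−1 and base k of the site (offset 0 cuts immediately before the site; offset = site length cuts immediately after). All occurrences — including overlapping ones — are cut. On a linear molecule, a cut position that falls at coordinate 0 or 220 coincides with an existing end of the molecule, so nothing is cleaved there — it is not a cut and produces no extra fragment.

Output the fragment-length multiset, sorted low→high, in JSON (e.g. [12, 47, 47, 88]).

[23,71,126]

Per-enzyme occurrences:
  VbrIII (GCATGT, off=3): starts [123] → cuts [126]
  NpsI (AAGT, off=1): starts [196] → cuts [197]
  XjeV (GTTCCA, off=2): no sites
  AzqV (CGAGTCC, off=6): no sites
  OquII (TAACGTG, off=5): no sites

Pooled cuts: [126, 197]

Fragment lengths:
  [0,126): 126 bp
  [126,197): 71 bp
  [197,220): 23 bp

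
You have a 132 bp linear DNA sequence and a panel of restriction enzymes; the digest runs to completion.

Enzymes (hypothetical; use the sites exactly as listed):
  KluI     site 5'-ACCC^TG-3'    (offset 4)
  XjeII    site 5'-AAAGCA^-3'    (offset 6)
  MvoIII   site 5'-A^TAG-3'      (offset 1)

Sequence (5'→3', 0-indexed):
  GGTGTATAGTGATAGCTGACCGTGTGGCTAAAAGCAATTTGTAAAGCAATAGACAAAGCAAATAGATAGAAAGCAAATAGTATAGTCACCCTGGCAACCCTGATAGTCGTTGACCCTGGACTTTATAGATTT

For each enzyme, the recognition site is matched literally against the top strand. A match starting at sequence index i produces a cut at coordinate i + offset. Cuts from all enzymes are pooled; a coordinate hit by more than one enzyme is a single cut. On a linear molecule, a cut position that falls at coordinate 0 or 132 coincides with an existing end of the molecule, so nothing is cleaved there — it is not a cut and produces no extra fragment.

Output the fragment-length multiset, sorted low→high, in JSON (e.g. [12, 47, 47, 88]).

Scan for sites:
  KluI ACCCTG/4: at [87, 96, 112] ⇒ [91, 100, 116]
  XjeII AAAGCA/6: at [30, 42, 54, 69] ⇒ [36, 48, 60, 75]
  MvoIII ATAG/1: at [5, 11, 48, 61, 65, 76, 81, 102, 124] ⇒ [6, 12, 49, 62, 66, 77, 82, 103, 125]

All cut coordinates (distinct, sorted): [6, 12, 36, 48, 49, 60, 62, 66, 75, 77, 82, 91, 100, 103, 116, 125]

Fragments:
  [0,6): 6 bp
  [6,12): 6 bp
  [12,36): 24 bp
  [36,48): 12 bp
  [48,49): 1 bp
  [49,60): 11 bp
  [60,62): 2 bp
  [62,66): 4 bp
  [66,75): 9 bp
  [75,77): 2 bp
  [77,82): 5 bp
  [82,91): 9 bp
  [91,100): 9 bp
  [100,103): 3 bp
  [103,116): 13 bp
  [116,125): 9 bp
  [125,132): 7 bp

[1,2,2,3,4,5,6,6,7,9,9,9,9,11,12,13,24]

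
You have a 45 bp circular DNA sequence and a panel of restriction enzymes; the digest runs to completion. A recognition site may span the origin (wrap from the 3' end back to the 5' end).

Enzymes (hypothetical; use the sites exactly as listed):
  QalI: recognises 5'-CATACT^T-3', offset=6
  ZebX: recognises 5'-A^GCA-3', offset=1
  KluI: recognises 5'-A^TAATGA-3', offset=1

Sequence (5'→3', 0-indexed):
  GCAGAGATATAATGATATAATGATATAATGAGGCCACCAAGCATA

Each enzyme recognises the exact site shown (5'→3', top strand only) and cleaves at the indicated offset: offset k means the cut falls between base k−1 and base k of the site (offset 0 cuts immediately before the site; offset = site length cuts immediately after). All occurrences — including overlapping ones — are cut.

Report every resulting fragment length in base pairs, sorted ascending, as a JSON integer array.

Site scan:
  QalI (CATACTT, off=6): no sites
  ZebX AGCA/1: at [39, 44] ⇒ [0, 40]
  KluI ATAATGA/1: at [8, 16, 24] ⇒ [9, 17, 25]

Pooled cuts: [0, 9, 17, 25, 40]

Fragments:
  0→9: 9 bp
  9→17: 8 bp
  17→25: 8 bp
  25→40: 15 bp
  40→0 (wrap): 45-40+0 = 5 bp

[5,8,8,9,15]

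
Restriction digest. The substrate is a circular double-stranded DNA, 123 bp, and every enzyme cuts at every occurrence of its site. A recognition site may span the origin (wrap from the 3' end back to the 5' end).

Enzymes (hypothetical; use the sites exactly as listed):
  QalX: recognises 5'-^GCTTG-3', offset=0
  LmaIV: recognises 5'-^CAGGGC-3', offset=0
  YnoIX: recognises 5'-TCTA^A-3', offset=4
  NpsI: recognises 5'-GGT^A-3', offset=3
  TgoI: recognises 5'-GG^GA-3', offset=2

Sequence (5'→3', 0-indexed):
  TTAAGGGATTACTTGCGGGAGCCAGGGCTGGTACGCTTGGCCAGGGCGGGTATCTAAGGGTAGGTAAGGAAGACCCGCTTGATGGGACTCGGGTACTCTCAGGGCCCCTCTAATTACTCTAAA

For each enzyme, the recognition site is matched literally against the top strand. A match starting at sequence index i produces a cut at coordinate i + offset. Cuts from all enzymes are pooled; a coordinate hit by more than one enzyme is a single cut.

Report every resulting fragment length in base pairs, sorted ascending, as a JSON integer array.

[2,4,4,5,5,5,7,8,9,9,9,10,10,11,12,13]

Site scan:
  QalX GCTTG/0: at [34, 76] ⇒ [34, 76]
  LmaIV CAGGGC/0: at [22, 41, 99] ⇒ [22, 41, 99]
  YnoIX TCTAA/4: at [52, 108, 117] ⇒ [56, 112, 121]
  NpsI GGTA/3: at [29, 48, 58, 62, 91] ⇒ [32, 51, 61, 65, 94]
  TgoI GGGA/2: at [4, 16, 83] ⇒ [6, 18, 85]

Pooled cuts: [6, 18, 22, 32, 34, 41, 51, 56, 61, 65, 76, 85, 94, 99, 112, 121]

Fragment lengths:
  6→18: 12 bp
  18→22: 4 bp
  22→32: 10 bp
  32→34: 2 bp
  34→41: 7 bp
  41→51: 10 bp
  51→56: 5 bp
  56→61: 5 bp
  61→65: 4 bp
  65→76: 11 bp
  76→85: 9 bp
  85→94: 9 bp
  94→99: 5 bp
  99→112: 13 bp
  112→121: 9 bp
  121→6 (wrap): 123-121+6 = 8 bp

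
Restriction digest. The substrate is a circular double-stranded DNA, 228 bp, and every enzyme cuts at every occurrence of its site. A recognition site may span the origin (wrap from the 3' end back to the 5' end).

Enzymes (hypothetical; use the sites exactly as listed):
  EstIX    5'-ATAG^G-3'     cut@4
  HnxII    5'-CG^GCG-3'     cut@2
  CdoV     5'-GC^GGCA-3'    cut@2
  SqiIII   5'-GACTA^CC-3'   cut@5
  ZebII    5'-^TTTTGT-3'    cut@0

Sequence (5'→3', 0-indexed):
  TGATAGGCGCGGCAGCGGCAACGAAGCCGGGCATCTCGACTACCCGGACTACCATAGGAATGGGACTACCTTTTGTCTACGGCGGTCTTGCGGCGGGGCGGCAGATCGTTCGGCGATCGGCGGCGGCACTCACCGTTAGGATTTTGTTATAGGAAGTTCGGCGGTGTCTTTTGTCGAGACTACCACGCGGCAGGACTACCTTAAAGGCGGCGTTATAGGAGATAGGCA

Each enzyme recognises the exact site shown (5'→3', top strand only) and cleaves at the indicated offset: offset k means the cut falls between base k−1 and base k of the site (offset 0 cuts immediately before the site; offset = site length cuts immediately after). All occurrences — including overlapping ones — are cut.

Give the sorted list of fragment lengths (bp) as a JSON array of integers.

Per-enzyme occurrences:
  EstIX (ATAGG, off=4): starts [2, 53, 148, 214, 221] → cuts [6, 57, 152, 218, 225]
  HnxII (CGGCG, off=2): starts [79, 90, 110, 117, 120, 158, 207] → cuts [81, 92, 112, 119, 122, 160, 209]
  CdoV (GCGGCA, off=2): starts [8, 14, 97, 122, 186] → cuts [10, 16, 99, 124, 188]
  SqiIII (GACTACC, off=5): starts [37, 46, 63, 177, 193] → cuts [42, 51, 68, 182, 198]
  ZebII (TTTTGT, off=0): starts [70, 141, 168] → cuts [70, 141, 168]

Pooled cuts: [6, 10, 16, 42, 51, 57, 68, 70, 81, 92, 99, 112, 119, 122, 124, 141, 152, 160, 168, 182, 188, 198, 209, 218, 225]

Fragment lengths:
  6→10: 4 bp
  10→16: 6 bp
  16→42: 26 bp
  42→51: 9 bp
  51→57: 6 bp
  57→68: 11 bp
  68→70: 2 bp
  70→81: 11 bp
  81→92: 11 bp
  92→99: 7 bp
  99→112: 13 bp
  112→119: 7 bp
  119→122: 3 bp
  122→124: 2 bp
  124→141: 17 bp
  141→152: 11 bp
  152→160: 8 bp
  160→168: 8 bp
  168→182: 14 bp
  182→188: 6 bp
  188→198: 10 bp
  198→209: 11 bp
  209→218: 9 bp
  218→225: 7 bp
  225→6 (wrap): 228-225+6 = 9 bp

[2,2,3,4,6,6,6,7,7,7,8,8,9,9,9,10,11,11,11,11,11,13,14,17,26]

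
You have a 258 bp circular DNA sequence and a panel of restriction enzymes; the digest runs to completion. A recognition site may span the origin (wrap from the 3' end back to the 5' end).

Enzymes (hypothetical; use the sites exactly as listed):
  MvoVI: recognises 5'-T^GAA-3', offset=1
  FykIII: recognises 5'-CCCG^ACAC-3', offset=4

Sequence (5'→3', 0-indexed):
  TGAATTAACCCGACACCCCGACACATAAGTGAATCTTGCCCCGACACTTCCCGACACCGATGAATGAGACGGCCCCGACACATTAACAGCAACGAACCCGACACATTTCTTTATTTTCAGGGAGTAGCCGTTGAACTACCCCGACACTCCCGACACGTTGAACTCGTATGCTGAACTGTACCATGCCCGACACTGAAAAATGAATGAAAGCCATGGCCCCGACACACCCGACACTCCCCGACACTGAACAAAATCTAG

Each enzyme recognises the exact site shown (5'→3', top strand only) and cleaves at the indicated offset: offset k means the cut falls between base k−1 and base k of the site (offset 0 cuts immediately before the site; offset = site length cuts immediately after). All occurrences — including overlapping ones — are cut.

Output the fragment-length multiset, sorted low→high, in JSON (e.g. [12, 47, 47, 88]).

[4,5,5,7,7,8,8,9,9,10,10,10,11,11,13,13,14,16,16,17,23,32]

Scan for sites:
  MvoVI (TGAA, off=1): starts [0, 29, 60, 131, 158, 171, 193, 200, 204, 244] → cuts [1, 30, 61, 132, 159, 172, 194, 201, 205, 245]
  FykIII (CCCGACAC, off=4): starts [8, 16, 39, 49, 73, 96, 139, 148, 185, 217, 226, 236] → cuts [12, 20, 43, 53, 77, 100, 143, 152, 189, 221, 230, 240]

All cut coordinates (distinct, sorted): [1, 12, 20, 30, 43, 53, 61, 77, 100, 132, 143, 152, 159, 172, 189, 194, 201, 205, 221, 230, 240, 245]

Fragment lengths:
  1→12: 11 bp
  12→20: 8 bp
  20→30: 10 bp
  30→43: 13 bp
  43→53: 10 bp
  53→61: 8 bp
  61→77: 16 bp
  77→100: 23 bp
  100→132: 32 bp
  132→143: 11 bp
  143→152: 9 bp
  152→159: 7 bp
  159→172: 13 bp
  172→189: 17 bp
  189→194: 5 bp
  194→201: 7 bp
  201→205: 4 bp
  205→221: 16 bp
  221→230: 9 bp
  230→240: 10 bp
  240→245: 5 bp
  245→1 (wrap): 258-245+1 = 14 bp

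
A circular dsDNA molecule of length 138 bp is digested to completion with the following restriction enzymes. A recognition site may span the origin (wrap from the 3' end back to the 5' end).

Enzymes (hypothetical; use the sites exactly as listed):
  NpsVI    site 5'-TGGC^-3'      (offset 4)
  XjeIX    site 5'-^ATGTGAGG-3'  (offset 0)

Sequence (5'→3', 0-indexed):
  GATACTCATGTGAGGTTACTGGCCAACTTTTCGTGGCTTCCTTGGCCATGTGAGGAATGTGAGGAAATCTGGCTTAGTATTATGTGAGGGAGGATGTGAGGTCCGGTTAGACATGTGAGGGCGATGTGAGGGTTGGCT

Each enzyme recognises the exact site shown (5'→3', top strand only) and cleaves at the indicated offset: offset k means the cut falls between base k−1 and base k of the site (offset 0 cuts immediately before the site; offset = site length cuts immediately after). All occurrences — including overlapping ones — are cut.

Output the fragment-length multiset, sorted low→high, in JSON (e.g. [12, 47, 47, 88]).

Per-enzyme occurrences:
  NpsVI TGGC/4: at [19, 33, 42, 69, 133] ⇒ [23, 37, 46, 73, 137]
  XjeIX ATGTGAGG/0: at [7, 47, 56, 81, 93, 112, 123] ⇒ [7, 47, 56, 81, 93, 112, 123]

Pooled cuts: [7, 23, 37, 46, 47, 56, 73, 81, 93, 112, 123, 137]

Fragment lengths:
  7→23: 16 bp
  23→37: 14 bp
  37→46: 9 bp
  46→47: 1 bp
  47→56: 9 bp
  56→73: 17 bp
  73→81: 8 bp
  81→93: 12 bp
  93→112: 19 bp
  112→123: 11 bp
  123→137: 14 bp
  137→7 (wrap): 138-137+7 = 8 bp

[1,8,8,9,9,11,12,14,14,16,17,19]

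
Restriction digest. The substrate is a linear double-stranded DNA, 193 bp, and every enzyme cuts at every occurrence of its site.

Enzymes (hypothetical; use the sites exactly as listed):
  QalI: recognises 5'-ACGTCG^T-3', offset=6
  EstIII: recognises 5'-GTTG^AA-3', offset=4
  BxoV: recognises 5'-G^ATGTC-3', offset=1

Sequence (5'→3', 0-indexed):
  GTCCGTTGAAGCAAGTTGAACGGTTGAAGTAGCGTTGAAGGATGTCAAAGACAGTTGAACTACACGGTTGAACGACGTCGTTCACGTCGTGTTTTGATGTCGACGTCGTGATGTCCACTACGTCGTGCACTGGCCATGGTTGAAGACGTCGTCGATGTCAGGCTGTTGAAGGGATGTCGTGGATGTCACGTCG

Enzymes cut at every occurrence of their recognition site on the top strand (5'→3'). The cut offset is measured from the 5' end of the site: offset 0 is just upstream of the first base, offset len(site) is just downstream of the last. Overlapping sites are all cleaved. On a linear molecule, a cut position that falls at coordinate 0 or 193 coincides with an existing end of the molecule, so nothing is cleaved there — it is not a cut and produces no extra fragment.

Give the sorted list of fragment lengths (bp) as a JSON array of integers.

[2,3,4,5,7,8,8,9,9,9,10,10,11,11,12,13,14,15,16,17]

Scan for sites:
  QalI ACGTCGT/6: at [74, 83, 102, 119, 145] ⇒ [80, 89, 108, 125, 151]
  EstIII GTTGAA/4: at [4, 14, 22, 33, 53, 66, 138, 164] ⇒ [8, 18, 26, 37, 57, 70, 142, 168]
  BxoV GATGTC/1: at [40, 95, 109, 153, 172, 181] ⇒ [41, 96, 110, 154, 173, 182]

Pooled cuts: [8, 18, 26, 37, 41, 57, 70, 80, 89, 96, 108, 110, 125, 142, 151, 154, 168, 173, 182]

Fragments:
  [0,8): 8 bp
  [8,18): 10 bp
  [18,26): 8 bp
  [26,37): 11 bp
  [37,41): 4 bp
  [41,57): 16 bp
  [57,70): 13 bp
  [70,80): 10 bp
  [80,89): 9 bp
  [89,96): 7 bp
  [96,108): 12 bp
  [108,110): 2 bp
  [110,125): 15 bp
  [125,142): 17 bp
  [142,151): 9 bp
  [151,154): 3 bp
  [154,168): 14 bp
  [168,173): 5 bp
  [173,182): 9 bp
  [182,193): 11 bp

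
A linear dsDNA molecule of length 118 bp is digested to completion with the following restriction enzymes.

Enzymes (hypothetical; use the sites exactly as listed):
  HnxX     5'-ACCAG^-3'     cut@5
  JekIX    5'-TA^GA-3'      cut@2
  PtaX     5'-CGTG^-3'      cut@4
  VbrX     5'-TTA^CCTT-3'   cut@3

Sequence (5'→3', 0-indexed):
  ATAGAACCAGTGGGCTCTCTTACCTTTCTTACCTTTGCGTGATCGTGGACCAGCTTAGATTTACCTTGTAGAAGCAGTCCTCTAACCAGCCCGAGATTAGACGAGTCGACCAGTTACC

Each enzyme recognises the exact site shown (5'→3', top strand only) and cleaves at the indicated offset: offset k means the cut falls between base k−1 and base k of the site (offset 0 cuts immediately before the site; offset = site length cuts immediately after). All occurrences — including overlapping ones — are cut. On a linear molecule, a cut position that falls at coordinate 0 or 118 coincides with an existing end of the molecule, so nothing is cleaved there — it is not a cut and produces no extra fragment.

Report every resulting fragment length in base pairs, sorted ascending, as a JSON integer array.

[3,4,5,6,6,6,7,7,9,10,10,12,14,19]

Site scan:
  HnxX ACCAG/5: at [5, 48, 84, 108] ⇒ [10, 53, 89, 113]
  JekIX TAGA/2: at [1, 55, 68, 97] ⇒ [3, 57, 70, 99]
  PtaX CGTG/4: at [37, 43] ⇒ [41, 47]
  VbrX TTACCTT/3: at [19, 28, 60] ⇒ [22, 31, 63]

All cut coordinates (distinct, sorted): [3, 10, 22, 31, 41, 47, 53, 57, 63, 70, 89, 99, 113]

Fragment lengths:
  [0,3): 3 bp
  [3,10): 7 bp
  [10,22): 12 bp
  [22,31): 9 bp
  [31,41): 10 bp
  [41,47): 6 bp
  [47,53): 6 bp
  [53,57): 4 bp
  [57,63): 6 bp
  [63,70): 7 bp
  [70,89): 19 bp
  [89,99): 10 bp
  [99,113): 14 bp
  [113,118): 5 bp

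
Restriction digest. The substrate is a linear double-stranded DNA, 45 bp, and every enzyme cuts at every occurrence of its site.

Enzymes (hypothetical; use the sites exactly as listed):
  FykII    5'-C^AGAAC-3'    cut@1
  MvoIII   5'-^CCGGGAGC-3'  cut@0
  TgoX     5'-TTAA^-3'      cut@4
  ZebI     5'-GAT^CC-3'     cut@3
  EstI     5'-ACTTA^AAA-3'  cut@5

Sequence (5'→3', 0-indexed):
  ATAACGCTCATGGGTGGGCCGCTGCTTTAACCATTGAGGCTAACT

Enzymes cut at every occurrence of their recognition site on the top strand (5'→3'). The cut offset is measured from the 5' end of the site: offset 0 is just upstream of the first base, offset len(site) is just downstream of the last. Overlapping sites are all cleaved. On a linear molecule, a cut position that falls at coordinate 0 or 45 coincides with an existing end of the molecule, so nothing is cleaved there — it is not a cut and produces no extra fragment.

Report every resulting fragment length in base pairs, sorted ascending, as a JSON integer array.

Site scan:
  FykII (CAGAAC, off=1): no sites
  MvoIII (CCGGGAGC, off=0): no sites
  TgoX (TTAA, off=4): starts [26] → cuts [30]
  ZebI (GATCC, off=3): no sites
  EstI (ACTTAAAA, off=5): no sites

All cut coordinates (distinct, sorted): [30]

Fragment lengths:
  [0,30): 30 bp
  [30,45): 15 bp

[15,30]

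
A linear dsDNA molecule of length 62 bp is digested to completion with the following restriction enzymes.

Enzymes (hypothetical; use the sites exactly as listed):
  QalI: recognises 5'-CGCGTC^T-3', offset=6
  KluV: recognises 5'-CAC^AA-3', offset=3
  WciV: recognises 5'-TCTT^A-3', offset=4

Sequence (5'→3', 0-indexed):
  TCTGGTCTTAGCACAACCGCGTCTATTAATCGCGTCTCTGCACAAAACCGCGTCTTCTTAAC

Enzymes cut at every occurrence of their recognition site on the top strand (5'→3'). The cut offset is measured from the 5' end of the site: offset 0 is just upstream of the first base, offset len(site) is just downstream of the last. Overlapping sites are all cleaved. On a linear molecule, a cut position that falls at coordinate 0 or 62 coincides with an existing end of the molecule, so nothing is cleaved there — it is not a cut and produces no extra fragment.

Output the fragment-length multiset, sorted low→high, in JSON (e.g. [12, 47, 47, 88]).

Site scan:
  QalI (CGCGTCT, off=6): starts [17, 30, 48] → cuts [23, 36, 54]
  KluV (CACAA, off=3): starts [11, 40] → cuts [14, 43]
  WciV (TCTTA, off=4): starts [5, 55] → cuts [9, 59]

Pooled cuts: [9, 14, 23, 36, 43, 54, 59]

Fragments:
  [0,9): 9 bp
  [9,14): 5 bp
  [14,23): 9 bp
  [23,36): 13 bp
  [36,43): 7 bp
  [43,54): 11 bp
  [54,59): 5 bp
  [59,62): 3 bp

[3,5,5,7,9,9,11,13]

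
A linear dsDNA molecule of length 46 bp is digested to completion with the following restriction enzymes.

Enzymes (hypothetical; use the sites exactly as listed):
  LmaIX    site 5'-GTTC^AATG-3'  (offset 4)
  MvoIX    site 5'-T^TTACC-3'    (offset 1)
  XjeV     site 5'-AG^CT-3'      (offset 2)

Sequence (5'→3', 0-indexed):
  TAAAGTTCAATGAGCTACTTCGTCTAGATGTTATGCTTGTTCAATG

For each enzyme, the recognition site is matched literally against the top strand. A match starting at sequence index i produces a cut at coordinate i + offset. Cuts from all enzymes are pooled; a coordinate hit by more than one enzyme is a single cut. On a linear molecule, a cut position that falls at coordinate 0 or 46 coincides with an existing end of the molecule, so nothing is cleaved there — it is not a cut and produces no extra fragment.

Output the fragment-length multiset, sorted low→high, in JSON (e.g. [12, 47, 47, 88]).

[4,6,8,28]

Site scan:
  LmaIX GTTCAATG/4: at [4, 38] ⇒ [8, 42]
  MvoIX (TTTACC, off=1): no sites
  XjeV AGCT/2: at [12] ⇒ [14]

Pooled cuts: [8, 14, 42]

Fragment lengths:
  [0,8): 8 bp
  [8,14): 6 bp
  [14,42): 28 bp
  [42,46): 4 bp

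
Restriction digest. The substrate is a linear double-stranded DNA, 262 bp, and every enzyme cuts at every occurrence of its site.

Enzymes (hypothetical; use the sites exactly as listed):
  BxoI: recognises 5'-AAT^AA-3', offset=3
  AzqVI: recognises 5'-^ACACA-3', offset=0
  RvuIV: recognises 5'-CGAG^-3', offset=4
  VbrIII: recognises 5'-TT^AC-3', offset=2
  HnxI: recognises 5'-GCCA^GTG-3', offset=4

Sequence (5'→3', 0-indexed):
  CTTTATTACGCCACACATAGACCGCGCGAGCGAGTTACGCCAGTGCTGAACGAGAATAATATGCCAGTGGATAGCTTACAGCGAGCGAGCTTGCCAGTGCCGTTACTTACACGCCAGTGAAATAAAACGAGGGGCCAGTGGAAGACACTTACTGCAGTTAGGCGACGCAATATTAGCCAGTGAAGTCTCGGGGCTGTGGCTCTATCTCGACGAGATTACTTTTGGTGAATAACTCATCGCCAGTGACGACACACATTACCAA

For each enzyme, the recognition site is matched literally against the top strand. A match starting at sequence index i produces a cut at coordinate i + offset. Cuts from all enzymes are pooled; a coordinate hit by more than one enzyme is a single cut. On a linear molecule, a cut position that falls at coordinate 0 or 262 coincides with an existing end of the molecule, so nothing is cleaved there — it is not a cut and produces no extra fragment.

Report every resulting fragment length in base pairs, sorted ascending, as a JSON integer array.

Per-enzyme occurrences:
  BxoI (AATAA, off=3): starts [54, 120, 227] → cuts [57, 123, 230]
  AzqVI (ACACA, off=0): starts [12, 248, 250] → cuts [12, 248, 250]
  RvuIV (CGAG, off=4): starts [26, 30, 50, 81, 85, 127, 210] → cuts [30, 34, 54, 85, 89, 131, 214]
  VbrIII (TTAC, off=2): starts [5, 34, 75, 102, 106, 148, 215, 255] → cuts [7, 36, 77, 104, 108, 150, 217, 257]
  HnxI (GCCAGTG, off=4): starts [38, 62, 92, 112, 133, 175, 238] → cuts [42, 66, 96, 116, 137, 179, 242]

All cut coordinates (distinct, sorted): [7, 12, 30, 34, 36, 42, 54, 57, 66, 77, 85, 89, 96, 104, 108, 116, 123, 131, 137, 150, 179, 214, 217, 230, 242, 248, 250, 257]

Fragments:
  [0,7): 7 bp
  [7,12): 5 bp
  [12,30): 18 bp
  [30,34): 4 bp
  [34,36): 2 bp
  [36,42): 6 bp
  [42,54): 12 bp
  [54,57): 3 bp
  [57,66): 9 bp
  [66,77): 11 bp
  [77,85): 8 bp
  [85,89): 4 bp
  [89,96): 7 bp
  [96,104): 8 bp
  [104,108): 4 bp
  [108,116): 8 bp
  [116,123): 7 bp
  [123,131): 8 bp
  [131,137): 6 bp
  [137,150): 13 bp
  [150,179): 29 bp
  [179,214): 35 bp
  [214,217): 3 bp
  [217,230): 13 bp
  [230,242): 12 bp
  [242,248): 6 bp
  [248,250): 2 bp
  [250,257): 7 bp
  [257,262): 5 bp

[2,2,3,3,4,4,4,5,5,6,6,6,7,7,7,7,8,8,8,8,9,11,12,12,13,13,18,29,35]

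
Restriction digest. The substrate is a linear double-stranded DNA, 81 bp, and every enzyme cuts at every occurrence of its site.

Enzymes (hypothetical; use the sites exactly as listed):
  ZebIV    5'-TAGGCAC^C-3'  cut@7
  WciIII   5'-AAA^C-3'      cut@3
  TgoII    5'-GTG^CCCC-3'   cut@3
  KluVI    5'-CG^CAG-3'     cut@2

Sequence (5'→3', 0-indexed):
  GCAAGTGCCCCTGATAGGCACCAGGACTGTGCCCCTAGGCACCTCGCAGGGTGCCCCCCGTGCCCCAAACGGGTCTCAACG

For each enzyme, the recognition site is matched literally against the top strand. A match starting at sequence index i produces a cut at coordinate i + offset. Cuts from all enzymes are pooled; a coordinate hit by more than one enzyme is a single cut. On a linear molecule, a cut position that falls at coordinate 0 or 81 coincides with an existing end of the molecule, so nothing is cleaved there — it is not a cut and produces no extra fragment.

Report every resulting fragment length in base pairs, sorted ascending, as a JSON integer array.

Site scan:
  ZebIV TAGGCACC/7: at [14, 35] ⇒ [21, 42]
  WciIII AAAC/3: at [66] ⇒ [69]
  TgoII GTGCCCC/3: at [4, 28, 50, 59] ⇒ [7, 31, 53, 62]
  KluVI CGCAG/2: at [44] ⇒ [46]

All cut coordinates (distinct, sorted): [7, 21, 31, 42, 46, 53, 62, 69]

Fragments:
  [0,7): 7 bp
  [7,21): 14 bp
  [21,31): 10 bp
  [31,42): 11 bp
  [42,46): 4 bp
  [46,53): 7 bp
  [53,62): 9 bp
  [62,69): 7 bp
  [69,81): 12 bp

[4,7,7,7,9,10,11,12,14]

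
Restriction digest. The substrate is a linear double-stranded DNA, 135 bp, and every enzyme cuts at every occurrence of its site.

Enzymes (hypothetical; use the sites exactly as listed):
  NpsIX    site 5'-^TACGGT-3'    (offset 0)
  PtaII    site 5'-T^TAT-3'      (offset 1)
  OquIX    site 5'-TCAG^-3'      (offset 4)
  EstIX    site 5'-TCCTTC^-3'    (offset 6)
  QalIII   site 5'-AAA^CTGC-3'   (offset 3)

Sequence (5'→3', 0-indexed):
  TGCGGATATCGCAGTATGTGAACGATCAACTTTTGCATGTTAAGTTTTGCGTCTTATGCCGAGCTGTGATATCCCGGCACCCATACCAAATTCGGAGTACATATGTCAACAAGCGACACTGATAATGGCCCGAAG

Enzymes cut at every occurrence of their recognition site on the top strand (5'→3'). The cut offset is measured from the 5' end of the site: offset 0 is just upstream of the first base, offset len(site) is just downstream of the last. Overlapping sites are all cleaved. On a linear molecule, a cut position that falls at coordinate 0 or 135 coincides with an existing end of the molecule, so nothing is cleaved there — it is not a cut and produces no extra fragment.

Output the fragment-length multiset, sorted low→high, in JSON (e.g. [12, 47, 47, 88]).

Scan for sites:
  NpsIX (TACGGT, off=0): no sites
  PtaII TTAT/1: at [53] ⇒ [54]
  OquIX (TCAG, off=4): no sites
  EstIX (TCCTTC, off=6): no sites
  QalIII (AAACTGC, off=3): no sites

Pooled cuts: [54]

Fragments:
  [0,54): 54 bp
  [54,135): 81 bp

[54,81]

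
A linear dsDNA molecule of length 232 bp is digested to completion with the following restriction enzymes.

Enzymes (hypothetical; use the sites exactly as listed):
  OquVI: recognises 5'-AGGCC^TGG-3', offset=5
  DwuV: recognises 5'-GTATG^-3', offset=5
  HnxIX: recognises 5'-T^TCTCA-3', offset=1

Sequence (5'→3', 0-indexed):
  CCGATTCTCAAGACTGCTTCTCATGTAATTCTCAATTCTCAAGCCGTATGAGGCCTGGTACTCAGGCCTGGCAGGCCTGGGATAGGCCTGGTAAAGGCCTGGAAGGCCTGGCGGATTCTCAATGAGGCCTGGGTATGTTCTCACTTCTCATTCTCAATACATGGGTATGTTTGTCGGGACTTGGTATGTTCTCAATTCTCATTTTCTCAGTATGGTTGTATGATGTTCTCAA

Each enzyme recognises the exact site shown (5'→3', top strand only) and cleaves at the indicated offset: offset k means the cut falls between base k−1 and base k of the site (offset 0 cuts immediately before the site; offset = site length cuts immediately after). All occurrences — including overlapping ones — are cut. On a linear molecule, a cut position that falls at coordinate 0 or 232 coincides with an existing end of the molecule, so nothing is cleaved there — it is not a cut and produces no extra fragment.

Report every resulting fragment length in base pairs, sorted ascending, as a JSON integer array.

[1,1,4,5,5,6,6,7,7,7,8,8,8,8,9,9,10,11,11,11,13,13,13,14,18,19]

Scan for sites:
  OquVI (AGGCCTGG, off=5): starts [50, 63, 72, 83, 94, 103, 124] → cuts [55, 68, 77, 88, 99, 108, 129]
  DwuV (GTATG, off=5): starts [45, 132, 164, 183, 209, 217] → cuts [50, 137, 169, 188, 214, 222]
  HnxIX (TTCTCA, off=1): starts [4, 17, 28, 35, 115, 137, 144, 150, 188, 195, 203, 225] → cuts [5, 18, 29, 36, 116, 138, 145, 151, 189, 196, 204, 226]

Pooled cuts: [5, 18, 29, 36, 50, 55, 68, 77, 88, 99, 108, 116, 129, 137, 138, 145, 151, 169, 188, 189, 196, 204, 214, 222, 226]

Fragment lengths:
  [0,5): 5 bp
  [5,18): 13 bp
  [18,29): 11 bp
  [29,36): 7 bp
  [36,50): 14 bp
  [50,55): 5 bp
  [55,68): 13 bp
  [68,77): 9 bp
  [77,88): 11 bp
  [88,99): 11 bp
  [99,108): 9 bp
  [108,116): 8 bp
  [116,129): 13 bp
  [129,137): 8 bp
  [137,138): 1 bp
  [138,145): 7 bp
  [145,151): 6 bp
  [151,169): 18 bp
  [169,188): 19 bp
  [188,189): 1 bp
  [189,196): 7 bp
  [196,204): 8 bp
  [204,214): 10 bp
  [214,222): 8 bp
  [222,226): 4 bp
  [226,232): 6 bp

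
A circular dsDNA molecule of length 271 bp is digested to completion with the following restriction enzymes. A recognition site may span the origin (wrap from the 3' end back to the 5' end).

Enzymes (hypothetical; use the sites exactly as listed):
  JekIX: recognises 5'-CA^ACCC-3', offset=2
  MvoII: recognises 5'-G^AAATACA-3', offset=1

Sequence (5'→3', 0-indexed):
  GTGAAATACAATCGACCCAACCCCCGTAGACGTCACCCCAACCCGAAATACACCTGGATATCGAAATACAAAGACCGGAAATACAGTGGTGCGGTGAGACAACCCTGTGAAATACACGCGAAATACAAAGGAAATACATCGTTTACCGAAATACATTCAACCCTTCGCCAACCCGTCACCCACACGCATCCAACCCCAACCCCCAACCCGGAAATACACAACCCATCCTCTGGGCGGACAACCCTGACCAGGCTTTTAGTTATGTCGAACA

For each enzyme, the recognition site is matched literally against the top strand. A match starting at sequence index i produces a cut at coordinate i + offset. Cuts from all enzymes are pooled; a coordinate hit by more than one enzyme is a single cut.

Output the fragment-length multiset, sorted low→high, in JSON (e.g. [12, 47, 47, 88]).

Site scan:
  JekIX (CAACCC, off=2): starts [17, 38, 99, 157, 168, 190, 196, 203, 218, 238] → cuts [19, 40, 101, 159, 170, 192, 198, 205, 220, 240]
  MvoII (GAAATACA, off=1): starts [2, 44, 62, 77, 108, 119, 130, 147, 210] → cuts [3, 45, 63, 78, 109, 120, 131, 148, 211]

Pooled cuts: [3, 19, 40, 45, 63, 78, 101, 109, 120, 131, 148, 159, 170, 192, 198, 205, 211, 220, 240]

Fragment lengths:
  3→19: 16 bp
  19→40: 21 bp
  40→45: 5 bp
  45→63: 18 bp
  63→78: 15 bp
  78→101: 23 bp
  101→109: 8 bp
  109→120: 11 bp
  120→131: 11 bp
  131→148: 17 bp
  148→159: 11 bp
  159→170: 11 bp
  170→192: 22 bp
  192→198: 6 bp
  198→205: 7 bp
  205→211: 6 bp
  211→220: 9 bp
  220→240: 20 bp
  240→3 (wrap): 271-240+3 = 34 bp

[5,6,6,7,8,9,11,11,11,11,15,16,17,18,20,21,22,23,34]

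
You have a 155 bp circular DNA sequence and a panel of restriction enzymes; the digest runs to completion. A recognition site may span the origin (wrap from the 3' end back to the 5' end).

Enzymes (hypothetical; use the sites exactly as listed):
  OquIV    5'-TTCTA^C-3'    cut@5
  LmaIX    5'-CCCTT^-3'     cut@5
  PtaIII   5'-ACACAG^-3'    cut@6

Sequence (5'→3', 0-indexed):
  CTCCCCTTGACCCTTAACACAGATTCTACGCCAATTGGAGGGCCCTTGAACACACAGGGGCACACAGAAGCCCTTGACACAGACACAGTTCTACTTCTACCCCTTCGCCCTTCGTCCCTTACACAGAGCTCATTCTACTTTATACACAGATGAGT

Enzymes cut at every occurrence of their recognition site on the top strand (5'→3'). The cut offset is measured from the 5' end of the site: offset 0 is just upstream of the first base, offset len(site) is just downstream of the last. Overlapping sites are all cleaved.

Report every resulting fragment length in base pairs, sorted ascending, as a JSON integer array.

Per-enzyme occurrences:
  OquIV (TTCTAC, off=5): starts [23, 88, 94, 132] → cuts [28, 93, 99, 137]
  LmaIX (CCCTT, off=5): starts [3, 10, 42, 70, 100, 107, 115] → cuts [8, 15, 47, 75, 105, 112, 120]
  PtaIII (ACACAG, off=6): starts [16, 51, 61, 76, 82, 120, 143] → cuts [22, 57, 67, 82, 88, 126, 149]

Pooled cuts: [8, 15, 22, 28, 47, 57, 67, 75, 82, 88, 93, 99, 105, 112, 120, 126, 137, 149]

Fragment lengths:
  8→15: 7 bp
  15→22: 7 bp
  22→28: 6 bp
  28→47: 19 bp
  47→57: 10 bp
  57→67: 10 bp
  67→75: 8 bp
  75→82: 7 bp
  82→88: 6 bp
  88→93: 5 bp
  93→99: 6 bp
  99→105: 6 bp
  105→112: 7 bp
  112→120: 8 bp
  120→126: 6 bp
  126→137: 11 bp
  137→149: 12 bp
  149→8 (wrap): 155-149+8 = 14 bp

[5,6,6,6,6,6,7,7,7,7,8,8,10,10,11,12,14,19]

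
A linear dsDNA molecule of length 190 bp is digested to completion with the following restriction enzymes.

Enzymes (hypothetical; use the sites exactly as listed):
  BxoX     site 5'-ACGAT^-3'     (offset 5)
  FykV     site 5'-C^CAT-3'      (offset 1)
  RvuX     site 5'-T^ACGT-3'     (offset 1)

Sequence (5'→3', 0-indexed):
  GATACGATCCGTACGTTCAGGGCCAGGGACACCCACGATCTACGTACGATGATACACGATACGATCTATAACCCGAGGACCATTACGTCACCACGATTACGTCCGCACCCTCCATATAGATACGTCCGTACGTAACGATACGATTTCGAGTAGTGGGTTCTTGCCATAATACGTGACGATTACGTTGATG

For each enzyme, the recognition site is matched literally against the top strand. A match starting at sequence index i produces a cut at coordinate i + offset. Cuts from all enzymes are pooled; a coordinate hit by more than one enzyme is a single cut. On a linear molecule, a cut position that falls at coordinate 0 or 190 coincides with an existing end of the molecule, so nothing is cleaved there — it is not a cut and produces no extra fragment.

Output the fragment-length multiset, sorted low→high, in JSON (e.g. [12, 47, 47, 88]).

Site scan:
  BxoX ACGAT/5: at [3, 34, 45, 55, 60, 92, 134, 139, 175] ⇒ [8, 39, 50, 60, 65, 97, 139, 144, 180]
  FykV CCAT/1: at [79, 111, 163] ⇒ [80, 112, 164]
  RvuX TACGT/1: at [11, 40, 83, 97, 120, 128, 169, 180] ⇒ [12, 41, 84, 98, 121, 129, 170, 181]

All cut coordinates (distinct, sorted): [8, 12, 39, 41, 50, 60, 65, 80, 84, 97, 98, 112, 121, 129, 139, 144, 164, 170, 180, 181]

Fragments:
  [0,8): 8 bp
  [8,12): 4 bp
  [12,39): 27 bp
  [39,41): 2 bp
  [41,50): 9 bp
  [50,60): 10 bp
  [60,65): 5 bp
  [65,80): 15 bp
  [80,84): 4 bp
  [84,97): 13 bp
  [97,98): 1 bp
  [98,112): 14 bp
  [112,121): 9 bp
  [121,129): 8 bp
  [129,139): 10 bp
  [139,144): 5 bp
  [144,164): 20 bp
  [164,170): 6 bp
  [170,180): 10 bp
  [180,181): 1 bp
  [181,190): 9 bp

[1,1,2,4,4,5,5,6,8,8,9,9,9,10,10,10,13,14,15,20,27]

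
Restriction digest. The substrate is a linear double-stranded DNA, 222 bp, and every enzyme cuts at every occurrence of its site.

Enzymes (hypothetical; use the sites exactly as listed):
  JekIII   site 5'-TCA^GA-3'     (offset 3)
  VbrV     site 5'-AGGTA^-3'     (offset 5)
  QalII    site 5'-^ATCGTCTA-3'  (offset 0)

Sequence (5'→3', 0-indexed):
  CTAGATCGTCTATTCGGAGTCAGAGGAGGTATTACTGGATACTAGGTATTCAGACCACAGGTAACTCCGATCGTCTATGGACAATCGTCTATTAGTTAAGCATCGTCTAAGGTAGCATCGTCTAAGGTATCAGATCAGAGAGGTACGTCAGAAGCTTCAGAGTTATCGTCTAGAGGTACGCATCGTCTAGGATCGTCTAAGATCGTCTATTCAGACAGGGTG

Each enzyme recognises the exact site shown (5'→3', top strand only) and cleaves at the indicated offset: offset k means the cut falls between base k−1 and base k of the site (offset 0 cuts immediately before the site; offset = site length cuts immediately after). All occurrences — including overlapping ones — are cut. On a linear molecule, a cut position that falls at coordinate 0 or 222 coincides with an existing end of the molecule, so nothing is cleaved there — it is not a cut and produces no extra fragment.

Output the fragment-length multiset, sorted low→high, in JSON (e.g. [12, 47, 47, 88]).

Per-enzyme occurrences:
  JekIII (TCAGA, off=3): starts [19, 49, 129, 134, 147, 156, 210] → cuts [22, 52, 132, 137, 150, 159, 213]
  VbrV (AGGTA, off=5): starts [26, 43, 58, 109, 124, 140, 173] → cuts [31, 48, 63, 114, 129, 145, 178]
  QalII (ATCGTCTA, off=0): starts [4, 69, 83, 101, 116, 164, 181, 191, 201] → cuts [4, 69, 83, 101, 116, 164, 181, 191, 201]

All cut coordinates (distinct, sorted): [4, 22, 31, 48, 52, 63, 69, 83, 101, 114, 116, 129, 132, 137, 145, 150, 159, 164, 178, 181, 191, 201, 213]

Fragments:
  [0,4): 4 bp
  [4,22): 18 bp
  [22,31): 9 bp
  [31,48): 17 bp
  [48,52): 4 bp
  [52,63): 11 bp
  [63,69): 6 bp
  [69,83): 14 bp
  [83,101): 18 bp
  [101,114): 13 bp
  [114,116): 2 bp
  [116,129): 13 bp
  [129,132): 3 bp
  [132,137): 5 bp
  [137,145): 8 bp
  [145,150): 5 bp
  [150,159): 9 bp
  [159,164): 5 bp
  [164,178): 14 bp
  [178,181): 3 bp
  [181,191): 10 bp
  [191,201): 10 bp
  [201,213): 12 bp
  [213,222): 9 bp

[2,3,3,4,4,5,5,5,6,8,9,9,9,10,10,11,12,13,13,14,14,17,18,18]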